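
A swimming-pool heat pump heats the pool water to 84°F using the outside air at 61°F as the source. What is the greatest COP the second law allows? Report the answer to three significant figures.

In absolute terms T_C = 289.26 K and T_H = 302.04 K, so ΔT = 12.78 K.
For a reversible cycle, COP_Carnot = T_H/ΔT = 302.04/12.78 = 23.64.

23.6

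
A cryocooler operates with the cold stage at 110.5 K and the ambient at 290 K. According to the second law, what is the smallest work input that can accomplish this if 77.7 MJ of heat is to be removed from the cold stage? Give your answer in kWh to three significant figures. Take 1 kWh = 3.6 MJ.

35.1 kWh

The reservoir spacing is ΔT = 290 − 110.5 = 179.5 K.
The reversible limit is COP_R = T_C/ΔT = 0.6156, so W_min = Q_C/COP = Q_C·ΔT/T_C.
W_min = 77.70 × 179.5/110.50 = 126.2 MJ = 35.06 kWh.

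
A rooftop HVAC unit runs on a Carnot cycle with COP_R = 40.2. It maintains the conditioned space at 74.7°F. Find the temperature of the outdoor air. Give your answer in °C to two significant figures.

COP_R = T_C/(T_H − T_C) gives T_H − T_C = T_C/COP.
With T_C = 296.87 K, T_H = 296.87 × (1 + 1/40.2) = 304.26 K.
Converting, 304.26 K = 31.11°C.

31 °C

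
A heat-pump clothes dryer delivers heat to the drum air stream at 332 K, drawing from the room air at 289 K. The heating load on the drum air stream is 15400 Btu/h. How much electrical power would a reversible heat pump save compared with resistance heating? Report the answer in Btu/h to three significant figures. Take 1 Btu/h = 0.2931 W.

13400 Btu/h

The reservoir spacing is ΔT = 332 − 289 = 43.00 K.
COP_Carnot = T_H/ΔT = 332.00/43.00 = 7.721.
Resistance heating needs Ẇ_res = Q̇_H = 15400 Btu/h; the reversible heat pump needs only Ẇ_hp = Q̇_H/COP = 1995 Btu/h.
Saving = 15400 − 1995 = 13410 Btu/h.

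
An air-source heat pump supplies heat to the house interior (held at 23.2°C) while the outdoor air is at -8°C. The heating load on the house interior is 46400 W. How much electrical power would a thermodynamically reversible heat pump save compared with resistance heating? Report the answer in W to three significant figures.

In absolute terms T_C = 265.15 K and T_H = 296.35 K, so ΔT = 31.20 K.
COP_Carnot = T_H/ΔT = 296.35/31.20 = 9.498.
Resistance heating needs Ẇ_res = Q̇_H = 46400 W; the reversible heat pump needs only Ẇ_hp = Q̇_H/COP = 4885 W.
Saving = 46400 − 4885 = 41510 W.

41500 W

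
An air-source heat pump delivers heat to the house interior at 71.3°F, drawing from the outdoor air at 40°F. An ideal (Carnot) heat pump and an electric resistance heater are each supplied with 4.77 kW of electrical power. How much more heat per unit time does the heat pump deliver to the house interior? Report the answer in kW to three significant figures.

In absolute terms T_C = 277.59 K and T_H = 294.98 K, so ΔT = 17.39 K.
COP_Carnot = T_H/ΔT = 294.98/17.39 = 16.96.
The heat pump delivers Q̇_H = COP × Ẇ = 80.92 kW; the resistance heater delivers Ẇ = 4.770 kW.
Extra = (COP − 1)·Ẇ = 76.15 kW.

76.1 kW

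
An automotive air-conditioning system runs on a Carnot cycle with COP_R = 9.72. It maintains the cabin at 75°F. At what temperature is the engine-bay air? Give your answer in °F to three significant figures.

130 °F

COP_R = T_C/(T_H − T_C) gives T_H − T_C = T_C/COP.
With T_C = 297.04 K, T_H = 297.04 × (1 + 1/9.72) = 327.60 K.
Converting, 327.60 K = 130.01°F.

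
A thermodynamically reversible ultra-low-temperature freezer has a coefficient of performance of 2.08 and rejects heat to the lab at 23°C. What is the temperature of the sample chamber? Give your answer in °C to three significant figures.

For a Carnot refrigerator COP_R = T_C/(T_H − T_C), so T_C = COP·T_H/(1 + COP).
With T_H = 296.15 K, T_C = 2.08 × 296.15/3.080 = 200.00 K.
Converting, 200.00 K = -73.15°C.

-73.2 °C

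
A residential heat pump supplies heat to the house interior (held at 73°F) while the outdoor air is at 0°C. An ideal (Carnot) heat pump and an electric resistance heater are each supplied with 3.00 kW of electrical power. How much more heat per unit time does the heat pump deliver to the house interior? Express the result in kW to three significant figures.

36.0 kW

In absolute terms T_C = 273.15 K and T_H = 295.93 K, so ΔT = 22.78 K.
COP_Carnot = T_H/ΔT = 295.93/22.78 = 12.99.
The heat pump delivers Q̇_H = COP × Ẇ = 38.98 kW; the resistance heater delivers Ẇ = 3.000 kW.
Extra = (COP − 1)·Ẇ = 35.98 kW.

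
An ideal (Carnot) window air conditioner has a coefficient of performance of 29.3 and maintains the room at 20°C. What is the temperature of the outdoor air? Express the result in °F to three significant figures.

86.0 °F

COP_R = T_C/(T_H − T_C) gives T_H − T_C = T_C/COP.
With T_C = 293.15 K, T_H = 293.15 × (1 + 1/29.3) = 303.16 K.
Converting, 303.16 K = 86.01°F.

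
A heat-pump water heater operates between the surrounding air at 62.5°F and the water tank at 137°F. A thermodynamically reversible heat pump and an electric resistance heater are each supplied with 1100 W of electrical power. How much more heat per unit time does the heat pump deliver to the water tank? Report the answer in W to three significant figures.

In absolute terms T_C = 290.09 K and T_H = 331.48 K, so ΔT = 41.39 K.
COP_Carnot = T_H/ΔT = 331.48/41.39 = 8.009.
The heat pump delivers Q̇_H = COP × Ẇ = 8810 W; the resistance heater delivers Ẇ = 1100 W.
Extra = (COP − 1)·Ẇ = 7710 W.

7710 W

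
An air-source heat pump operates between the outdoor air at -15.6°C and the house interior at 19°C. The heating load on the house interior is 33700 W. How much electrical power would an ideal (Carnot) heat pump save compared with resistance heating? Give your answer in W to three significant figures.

29700 W

In absolute terms T_C = 257.55 K and T_H = 292.15 K, so ΔT = 34.60 K.
COP_Carnot = T_H/ΔT = 292.15/34.60 = 8.444.
Resistance heating needs Ẇ_res = Q̇_H = 33700 W; the reversible heat pump needs only Ẇ_hp = Q̇_H/COP = 3991 W.
Saving = 33700 − 3991 = 29710 W.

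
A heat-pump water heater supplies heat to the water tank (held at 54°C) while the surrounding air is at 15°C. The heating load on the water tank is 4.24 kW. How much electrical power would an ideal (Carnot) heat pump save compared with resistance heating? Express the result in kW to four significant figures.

3.735 kW

In absolute terms T_C = 288.15 K and T_H = 327.15 K, so ΔT = 39.00 K.
COP_Carnot = T_H/ΔT = 327.15/39.00 = 8.388.
Resistance heating needs Ẇ_res = Q̇_H = 4.240 kW; the reversible heat pump needs only Ẇ_hp = Q̇_H/COP = 0.5055 kW.
Saving = 4.240 − 0.5055 = 3.735 kW.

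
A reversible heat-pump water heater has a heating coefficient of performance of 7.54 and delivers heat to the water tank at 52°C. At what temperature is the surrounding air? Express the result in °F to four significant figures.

47.98 °F

COP_HP = T_H/(T_H − T_C) gives T_H − T_C = T_H/COP.
With T_H = 325.15 K, T_C = 325.15 × (1 − 1/7.54) = 282.03 K.
Converting, 282.03 K = 47.98°F.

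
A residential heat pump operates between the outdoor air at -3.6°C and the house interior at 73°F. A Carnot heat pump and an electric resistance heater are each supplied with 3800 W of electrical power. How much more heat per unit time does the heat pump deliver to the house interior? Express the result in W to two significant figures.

In absolute terms T_C = 269.55 K and T_H = 295.93 K, so ΔT = 26.38 K.
COP_Carnot = T_H/ΔT = 295.93/26.38 = 11.22.
The heat pump delivers Q̇_H = COP × Ẇ = 42630 W; the resistance heater delivers Ẇ = 3800 W.
Extra = (COP − 1)·Ẇ = 38830 W.

39000 W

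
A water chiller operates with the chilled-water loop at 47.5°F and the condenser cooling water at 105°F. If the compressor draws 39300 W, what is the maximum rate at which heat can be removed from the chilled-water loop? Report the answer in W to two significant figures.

350000 W

In absolute terms T_C = 281.76 K and T_H = 313.71 K, so ΔT = 31.94 K.
COP_Carnot = T_C/ΔT = 281.76/31.94 = 8.820.
Q̇_max = COP_Carnot × Ẇ = 8.820 × 39300 W = 346600 W.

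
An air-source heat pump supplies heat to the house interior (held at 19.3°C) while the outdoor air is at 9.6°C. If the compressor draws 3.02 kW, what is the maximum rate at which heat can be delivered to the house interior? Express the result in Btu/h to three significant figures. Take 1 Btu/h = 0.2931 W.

311000 Btu/h

In absolute terms T_C = 282.75 K and T_H = 292.45 K, so ΔT = 9.700 K.
COP_Carnot = T_H/ΔT = 292.45/9.700 = 30.15.
Q̇_max = COP_Carnot × Ẇ = 30.15 × 3.020 kW = 91.05 kW = 310600 Btu/h.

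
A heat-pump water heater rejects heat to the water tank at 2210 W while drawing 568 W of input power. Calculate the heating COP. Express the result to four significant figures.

The first law gives Q̇_H = Q̇_C + Ẇ, so the three rates are Q̇_C = 1642, Q̇_H = 2210, Ẇ = 568.0 W.
COP_HP = Q̇_H/Ẇ = 2210/568.0 = 3.891.

3.891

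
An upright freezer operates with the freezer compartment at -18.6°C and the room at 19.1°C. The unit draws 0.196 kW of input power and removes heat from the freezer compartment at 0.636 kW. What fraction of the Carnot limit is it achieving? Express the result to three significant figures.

0.481

COP_actual = Q̇_C/Ẇ = 0.6360/0.1960 = 3.245.
In absolute terms T_C = 254.55 K and T_H = 292.25 K, so ΔT = 37.70 K.
COP_Carnot = T_C/ΔT = 254.55/37.70 = 6.752.
η_II = COP_actual/COP_Carnot = 3.245/6.752 = 0.4806.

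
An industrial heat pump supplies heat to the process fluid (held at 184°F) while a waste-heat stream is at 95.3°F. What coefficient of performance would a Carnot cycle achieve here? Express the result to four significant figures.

In absolute terms T_C = 308.32 K and T_H = 357.59 K, so ΔT = 49.28 K.
For a reversible cycle, COP_Carnot = T_H/ΔT = 357.59/49.28 = 7.257.

7.257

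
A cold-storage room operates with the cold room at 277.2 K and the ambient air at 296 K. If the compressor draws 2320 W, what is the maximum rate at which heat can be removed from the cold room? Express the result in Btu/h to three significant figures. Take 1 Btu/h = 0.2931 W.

117000 Btu/h

The reservoir spacing is ΔT = 296 − 277.2 = 18.80 K.
COP_Carnot = T_C/ΔT = 277.20/18.80 = 14.74.
Q̇_max = COP_Carnot × Ẇ = 14.74 × 2320 W = 34210 W = 116700 Btu/h.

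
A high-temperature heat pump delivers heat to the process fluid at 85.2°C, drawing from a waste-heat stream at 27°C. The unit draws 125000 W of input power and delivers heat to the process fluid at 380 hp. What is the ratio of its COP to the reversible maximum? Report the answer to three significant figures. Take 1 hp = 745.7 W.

0.368

Converting, Q̇_H = 380.0 hp = 283400 W, so COP_actual = Q̇_H/Ẇ = 283400/125000 = 2.267.
In absolute terms T_C = 300.15 K and T_H = 358.35 K, so ΔT = 58.20 K.
COP_Carnot = T_H/ΔT = 358.35/58.20 = 6.157.
η_II = COP_actual/COP_Carnot = 2.267/6.157 = 0.3682.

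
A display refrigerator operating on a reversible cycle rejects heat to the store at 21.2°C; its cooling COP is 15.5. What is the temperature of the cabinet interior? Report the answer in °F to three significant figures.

38.0 °F

For a Carnot refrigerator COP_R = T_C/(T_H − T_C), so T_C = COP·T_H/(1 + COP).
With T_H = 294.35 K, T_C = 15.5 × 294.35/16.50 = 276.51 K.
Converting, 276.51 K = 38.05°F.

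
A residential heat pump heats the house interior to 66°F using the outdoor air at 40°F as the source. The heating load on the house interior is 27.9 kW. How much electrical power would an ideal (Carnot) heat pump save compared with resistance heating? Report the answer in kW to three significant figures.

In absolute terms T_C = 277.59 K and T_H = 292.04 K, so ΔT = 14.44 K.
COP_Carnot = T_H/ΔT = 292.04/14.44 = 20.22.
Resistance heating needs Ẇ_res = Q̇_H = 27.90 kW; the reversible heat pump needs only Ẇ_hp = Q̇_H/COP = 1.380 kW.
Saving = 27.90 − 1.380 = 26.52 kW.

26.5 kW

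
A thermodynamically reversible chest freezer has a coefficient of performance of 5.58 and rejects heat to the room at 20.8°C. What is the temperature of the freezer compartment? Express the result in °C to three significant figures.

-23.9 °C

For a Carnot refrigerator COP_R = T_C/(T_H − T_C), so T_C = COP·T_H/(1 + COP).
With T_H = 293.95 K, T_C = 5.58 × 293.95/6.580 = 249.28 K.
Converting, 249.28 K = -23.87°C.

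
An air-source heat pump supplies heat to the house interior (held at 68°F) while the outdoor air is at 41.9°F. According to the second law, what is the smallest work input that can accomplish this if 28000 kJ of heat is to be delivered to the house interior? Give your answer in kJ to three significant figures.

1380 kJ

In absolute terms T_C = 278.65 K and T_H = 293.15 K, so ΔT = 14.50 K.
The reversible limit is COP_HP = T_H/ΔT = 20.22, so W_min = Q_H/COP = Q_H·ΔT/T_H.
W_min = 28000 × 14.50/293.15 = 1385 kJ.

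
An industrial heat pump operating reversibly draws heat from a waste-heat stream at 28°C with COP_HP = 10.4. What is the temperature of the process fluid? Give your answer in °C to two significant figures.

60 °C

COP_HP = T_H/(T_H − T_C) rearranges to T_H = COP·T_C/(COP − 1).
With T_C = 301.15 K, T_H = 10.4 × 301.15/9.400 = 333.19 K.
Converting, 333.19 K = 60.04°C.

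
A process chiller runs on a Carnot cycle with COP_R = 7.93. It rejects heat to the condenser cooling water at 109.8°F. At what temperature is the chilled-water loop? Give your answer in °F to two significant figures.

46 °F

For a Carnot refrigerator COP_R = T_C/(T_H − T_C), so T_C = COP·T_H/(1 + COP).
With T_H = 316.37 K, T_C = 7.93 × 316.37/8.930 = 280.94 K.
Converting, 280.94 K = 46.03°F.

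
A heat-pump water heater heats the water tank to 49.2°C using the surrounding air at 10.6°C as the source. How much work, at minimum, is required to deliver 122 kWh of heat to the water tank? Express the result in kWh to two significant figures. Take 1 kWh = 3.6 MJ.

15 kWh

In absolute terms T_C = 283.75 K and T_H = 322.35 K, so ΔT = 38.60 K.
The reversible limit is COP_HP = T_H/ΔT = 8.351, so W_min = Q_H/COP = Q_H·ΔT/T_H.
W_min = 122.0 × 38.60/322.35 = 14.61 kWh.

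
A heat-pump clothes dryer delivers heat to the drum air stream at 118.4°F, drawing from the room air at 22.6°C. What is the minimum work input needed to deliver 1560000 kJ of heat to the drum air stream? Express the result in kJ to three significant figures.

In absolute terms T_C = 295.75 K and T_H = 321.15 K, so ΔT = 25.40 K.
The reversible limit is COP_HP = T_H/ΔT = 12.64, so W_min = Q_H/COP = Q_H·ΔT/T_H.
W_min = 1560000 × 25.40/321.15 = 123400 kJ.

123000 kJ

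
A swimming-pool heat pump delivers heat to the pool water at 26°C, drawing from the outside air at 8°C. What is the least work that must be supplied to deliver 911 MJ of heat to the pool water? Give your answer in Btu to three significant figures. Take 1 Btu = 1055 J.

In absolute terms T_C = 281.15 K and T_H = 299.15 K, so ΔT = 18.00 K.
The reversible limit is COP_HP = T_H/ΔT = 16.62, so W_min = Q_H/COP = Q_H·ΔT/T_H.
W_min = 911.0 × 18.00/299.15 = 54.82 MJ = 51960 Btu.

52000 Btu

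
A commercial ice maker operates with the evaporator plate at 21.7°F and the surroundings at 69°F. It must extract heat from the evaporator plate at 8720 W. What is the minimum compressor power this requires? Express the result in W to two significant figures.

860 W

In absolute terms T_C = 267.43 K and T_H = 293.71 K, so ΔT = 26.28 K.
COP_Carnot = T_C/ΔT = 267.43/26.28 = 10.18.
Ẇ_min = Q̇/COP_Carnot = 8720/10.18 = 856.8 W.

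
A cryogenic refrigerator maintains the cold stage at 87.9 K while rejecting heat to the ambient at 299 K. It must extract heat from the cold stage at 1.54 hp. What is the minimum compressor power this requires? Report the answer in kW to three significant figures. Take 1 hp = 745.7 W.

2.76 kW

The reservoir spacing is ΔT = 299 − 87.9 = 211.1 K.
COP_Carnot = T_C/ΔT = 87.90/211.1 = 0.4164.
Ẇ_min = Q̇/COP_Carnot = 1.540/0.4164 = 3.698 hp = 2.758 kW.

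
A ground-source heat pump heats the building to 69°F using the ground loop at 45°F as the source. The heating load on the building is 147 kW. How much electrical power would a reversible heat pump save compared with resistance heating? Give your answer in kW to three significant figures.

In absolute terms T_C = 280.37 K and T_H = 293.71 K, so ΔT = 13.33 K.
COP_Carnot = T_H/ΔT = 293.71/13.33 = 22.03.
Resistance heating needs Ẇ_res = Q̇_H = 147.0 kW; the reversible heat pump needs only Ẇ_hp = Q̇_H/COP = 6.673 kW.
Saving = 147.0 − 6.673 = 140.3 kW.

140 kW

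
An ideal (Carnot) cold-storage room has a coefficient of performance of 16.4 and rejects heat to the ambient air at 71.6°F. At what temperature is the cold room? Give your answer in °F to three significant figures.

For a Carnot refrigerator COP_R = T_C/(T_H − T_C), so T_C = COP·T_H/(1 + COP).
With T_H = 295.15 K, T_C = 16.4 × 295.15/17.40 = 278.19 K.
Converting, 278.19 K = 41.07°F.

41.1 °F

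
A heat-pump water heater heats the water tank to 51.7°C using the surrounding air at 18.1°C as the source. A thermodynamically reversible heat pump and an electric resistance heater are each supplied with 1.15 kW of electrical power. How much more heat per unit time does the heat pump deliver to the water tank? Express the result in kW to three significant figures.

In absolute terms T_C = 291.25 K and T_H = 324.85 K, so ΔT = 33.60 K.
COP_Carnot = T_H/ΔT = 324.85/33.60 = 9.668.
The heat pump delivers Q̇_H = COP × Ẇ = 11.12 kW; the resistance heater delivers Ẇ = 1.150 kW.
Extra = (COP − 1)·Ẇ = 9.968 kW.

9.97 kW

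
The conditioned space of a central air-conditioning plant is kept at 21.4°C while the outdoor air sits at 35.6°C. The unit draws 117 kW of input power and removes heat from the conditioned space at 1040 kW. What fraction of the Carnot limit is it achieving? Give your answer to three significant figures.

COP_actual = Q̇_C/Ẇ = 1040/117.0 = 8.889.
In absolute terms T_C = 294.55 K and T_H = 308.75 K, so ΔT = 14.20 K.
COP_Carnot = T_C/ΔT = 294.55/14.20 = 20.74.
η_II = COP_actual/COP_Carnot = 8.889/20.74 = 0.4285.

0.429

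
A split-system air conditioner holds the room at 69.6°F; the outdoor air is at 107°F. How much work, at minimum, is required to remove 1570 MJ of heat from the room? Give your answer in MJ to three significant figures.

111 MJ

In absolute terms T_C = 294.04 K and T_H = 314.82 K, so ΔT = 20.78 K.
The reversible limit is COP_R = T_C/ΔT = 14.15, so W_min = Q_C/COP = Q_C·ΔT/T_C.
W_min = 1570 × 20.78/294.04 = 110.9 MJ.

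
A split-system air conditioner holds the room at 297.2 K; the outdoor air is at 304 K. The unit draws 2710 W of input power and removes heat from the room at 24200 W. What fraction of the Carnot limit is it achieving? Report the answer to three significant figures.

COP_actual = Q̇_C/Ẇ = 24200/2710 = 8.930.
The reservoir spacing is ΔT = 304 − 297.2 = 6.800 K.
COP_Carnot = T_C/ΔT = 297.20/6.800 = 43.71.
η_II = COP_actual/COP_Carnot = 8.930/43.71 = 0.2043.

0.204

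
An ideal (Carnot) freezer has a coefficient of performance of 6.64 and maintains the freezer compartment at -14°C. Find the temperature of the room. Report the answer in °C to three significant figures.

COP_R = T_C/(T_H − T_C) gives T_H − T_C = T_C/COP.
With T_C = 259.15 K, T_H = 259.15 × (1 + 1/6.64) = 298.18 K.
Converting, 298.18 K = 25.03°C.

25.0 °C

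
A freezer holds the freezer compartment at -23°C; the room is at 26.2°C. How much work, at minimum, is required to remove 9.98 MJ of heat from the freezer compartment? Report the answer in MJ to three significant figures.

In absolute terms T_C = 250.15 K and T_H = 299.35 K, so ΔT = 49.20 K.
The reversible limit is COP_R = T_C/ΔT = 5.084, so W_min = Q_C/COP = Q_C·ΔT/T_C.
W_min = 9.980 × 49.20/250.15 = 1.963 MJ.

1.96 MJ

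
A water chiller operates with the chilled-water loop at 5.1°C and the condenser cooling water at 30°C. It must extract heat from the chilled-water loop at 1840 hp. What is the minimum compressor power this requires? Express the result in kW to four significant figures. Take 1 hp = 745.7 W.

122.8 kW

In absolute terms T_C = 278.25 K and T_H = 303.15 K, so ΔT = 24.90 K.
COP_Carnot = T_C/ΔT = 278.25/24.90 = 11.17.
Ẇ_min = Q̇/COP_Carnot = 1840/11.17 = 164.7 hp = 122.8 kW.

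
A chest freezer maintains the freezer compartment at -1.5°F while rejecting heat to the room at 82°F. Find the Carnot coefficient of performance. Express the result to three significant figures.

5.49

In absolute terms T_C = 254.54 K and T_H = 300.93 K, so ΔT = 46.39 K.
For a reversible cycle, COP_Carnot = T_C/ΔT = 254.54/46.39 = 5.487.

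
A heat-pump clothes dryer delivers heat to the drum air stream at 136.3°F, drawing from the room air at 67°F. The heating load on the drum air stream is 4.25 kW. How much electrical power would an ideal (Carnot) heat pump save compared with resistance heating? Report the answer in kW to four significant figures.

3.756 kW

In absolute terms T_C = 292.59 K and T_H = 331.09 K, so ΔT = 38.50 K.
COP_Carnot = T_H/ΔT = 331.09/38.50 = 8.600.
Resistance heating needs Ẇ_res = Q̇_H = 4.250 kW; the reversible heat pump needs only Ẇ_hp = Q̇_H/COP = 0.4942 kW.
Saving = 4.250 − 0.4942 = 3.756 kW.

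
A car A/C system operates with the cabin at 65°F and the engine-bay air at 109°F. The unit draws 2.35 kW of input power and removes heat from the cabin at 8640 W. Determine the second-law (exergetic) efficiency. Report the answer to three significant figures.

0.308

Converting, Q̇_C = 8640 W = 8.640 kW, so COP_actual = Q̇_C/Ẇ = 8.640/2.350 = 3.677.
In absolute terms T_C = 291.48 K and T_H = 315.93 K, so ΔT = 24.44 K.
COP_Carnot = T_C/ΔT = 291.48/24.44 = 11.92.
η_II = COP_actual/COP_Carnot = 3.677/11.92 = 0.3083.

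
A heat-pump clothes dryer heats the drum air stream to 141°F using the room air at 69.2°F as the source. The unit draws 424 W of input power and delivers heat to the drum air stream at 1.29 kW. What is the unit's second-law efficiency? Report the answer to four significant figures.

0.3637

Converting, Q̇_H = 1.290 kW = 1290 W, so COP_actual = Q̇_H/Ẇ = 1290/424.0 = 3.042.
In absolute terms T_C = 293.82 K and T_H = 333.71 K, so ΔT = 39.89 K.
COP_Carnot = T_H/ΔT = 333.71/39.89 = 8.366.
η_II = COP_actual/COP_Carnot = 3.042/8.366 = 0.3637.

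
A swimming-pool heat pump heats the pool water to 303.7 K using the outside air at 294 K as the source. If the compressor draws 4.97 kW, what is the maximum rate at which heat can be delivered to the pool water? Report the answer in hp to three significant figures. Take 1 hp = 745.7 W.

209 hp

The reservoir spacing is ΔT = 303.7 − 294 = 9.700 K.
COP_Carnot = T_H/ΔT = 303.70/9.700 = 31.31.
Q̇_max = COP_Carnot × Ẇ = 31.31 × 4.970 kW = 155.6 kW = 208.7 hp.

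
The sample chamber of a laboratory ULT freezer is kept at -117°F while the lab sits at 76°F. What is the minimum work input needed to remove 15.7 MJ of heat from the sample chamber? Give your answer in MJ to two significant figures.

8.8 MJ

In absolute terms T_C = 190.37 K and T_H = 297.59 K, so ΔT = 107.2 K.
The reversible limit is COP_R = T_C/ΔT = 1.775, so W_min = Q_C/COP = Q_C·ΔT/T_C.
W_min = 15.70 × 107.2/190.37 = 8.843 MJ.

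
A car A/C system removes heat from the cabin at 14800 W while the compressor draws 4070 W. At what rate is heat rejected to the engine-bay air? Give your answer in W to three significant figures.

For a cyclic device the first law requires Q̇_H = Q̇_C + Ẇ.
Q̇_H = Q̇_C + Ẇ = 18870 W.

18900 W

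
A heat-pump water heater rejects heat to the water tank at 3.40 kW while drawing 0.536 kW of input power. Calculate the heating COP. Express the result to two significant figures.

6.3

The first law gives Q̇_H = Q̇_C + Ẇ, so the three rates are Q̇_C = 2.864, Q̇_H = 3.400, Ẇ = 0.5360 kW.
COP_HP = Q̇_H/Ẇ = 3.400/0.5360 = 6.343.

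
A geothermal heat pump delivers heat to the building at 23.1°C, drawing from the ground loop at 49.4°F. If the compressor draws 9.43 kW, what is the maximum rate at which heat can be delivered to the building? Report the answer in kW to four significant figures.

In absolute terms T_C = 282.82 K and T_H = 296.25 K, so ΔT = 13.43 K.
COP_Carnot = T_H/ΔT = 296.25/13.43 = 22.05.
Q̇_max = COP_Carnot × Ẇ = 22.05 × 9.430 kW = 208.0 kW.

208.0 kW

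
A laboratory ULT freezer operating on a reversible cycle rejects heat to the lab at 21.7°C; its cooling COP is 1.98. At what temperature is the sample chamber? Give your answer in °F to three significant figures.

-107 °F

For a Carnot refrigerator COP_R = T_C/(T_H − T_C), so T_C = COP·T_H/(1 + COP).
With T_H = 294.85 K, T_C = 1.98 × 294.85/2.980 = 195.91 K.
Converting, 195.91 K = -107.04°F.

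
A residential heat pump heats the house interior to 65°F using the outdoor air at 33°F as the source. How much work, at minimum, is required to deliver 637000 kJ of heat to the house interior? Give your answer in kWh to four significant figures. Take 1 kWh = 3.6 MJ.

10.79 kWh

In absolute terms T_C = 273.71 K and T_H = 291.48 K, so ΔT = 17.78 K.
The reversible limit is COP_HP = T_H/ΔT = 16.40, so W_min = Q_H/COP = Q_H·ΔT/T_H.
W_min = 637000 × 17.78/291.48 = 38850 kJ = 10.79 kWh.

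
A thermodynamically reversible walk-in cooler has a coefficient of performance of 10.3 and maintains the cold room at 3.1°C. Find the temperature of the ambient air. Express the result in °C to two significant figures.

COP_R = T_C/(T_H − T_C) gives T_H − T_C = T_C/COP.
With T_C = 276.25 K, T_H = 276.25 × (1 + 1/10.3) = 303.07 K.
Converting, 303.07 K = 29.92°C.

30 °C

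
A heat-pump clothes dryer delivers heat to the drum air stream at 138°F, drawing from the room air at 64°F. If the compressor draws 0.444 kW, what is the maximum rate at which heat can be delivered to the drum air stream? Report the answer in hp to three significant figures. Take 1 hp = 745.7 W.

In absolute terms T_C = 290.93 K and T_H = 332.04 K, so ΔT = 41.11 K.
COP_Carnot = T_H/ΔT = 332.04/41.11 = 8.077.
Q̇_max = COP_Carnot × Ẇ = 8.077 × 0.4440 kW = 3.586 kW = 4.809 hp.

4.81 hp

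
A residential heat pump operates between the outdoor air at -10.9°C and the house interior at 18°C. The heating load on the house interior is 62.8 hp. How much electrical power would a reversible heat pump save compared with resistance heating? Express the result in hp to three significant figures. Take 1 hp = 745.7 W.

In absolute terms T_C = 262.25 K and T_H = 291.15 K, so ΔT = 28.90 K.
COP_Carnot = T_H/ΔT = 291.15/28.90 = 10.07.
Resistance heating needs Ẇ_res = Q̇_H = 62.80 hp; the reversible heat pump needs only Ẇ_hp = Q̇_H/COP = 6.234 hp.
Saving = 62.80 − 6.234 = 56.57 hp.

56.6 hp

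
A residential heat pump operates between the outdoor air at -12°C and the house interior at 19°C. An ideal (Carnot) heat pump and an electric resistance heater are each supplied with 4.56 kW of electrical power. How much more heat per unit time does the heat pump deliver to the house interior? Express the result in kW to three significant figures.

38.4 kW

In absolute terms T_C = 261.15 K and T_H = 292.15 K, so ΔT = 31.00 K.
COP_Carnot = T_H/ΔT = 292.15/31.00 = 9.424.
The heat pump delivers Q̇_H = COP × Ẇ = 42.97 kW; the resistance heater delivers Ẇ = 4.560 kW.
Extra = (COP − 1)·Ẇ = 38.41 kW.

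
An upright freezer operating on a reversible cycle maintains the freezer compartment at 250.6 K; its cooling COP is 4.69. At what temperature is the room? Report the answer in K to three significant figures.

304 K

COP_R = T_C/(T_H − T_C) gives T_H − T_C = T_C/COP.
With T_C = 250.60 K, T_H = 250.60 × (1 + 1/4.69) = 304.03 K.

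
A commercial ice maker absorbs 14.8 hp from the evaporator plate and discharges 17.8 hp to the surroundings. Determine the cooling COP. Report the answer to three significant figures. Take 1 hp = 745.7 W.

4.93

The first law gives Q̇_H = Q̇_C + Ẇ, so the three rates are Q̇_C = 14.80, Q̇_H = 17.80, Ẇ = 3.000 hp.
COP_R = Q̇_C/Ẇ = 14.80/3.000 = 4.933.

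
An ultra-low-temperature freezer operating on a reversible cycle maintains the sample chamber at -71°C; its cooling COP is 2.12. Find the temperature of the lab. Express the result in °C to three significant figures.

COP_R = T_C/(T_H − T_C) gives T_H − T_C = T_C/COP.
With T_C = 202.15 K, T_H = 202.15 × (1 + 1/2.12) = 297.50 K.
Converting, 297.50 K = 24.35°C.

24.4 °C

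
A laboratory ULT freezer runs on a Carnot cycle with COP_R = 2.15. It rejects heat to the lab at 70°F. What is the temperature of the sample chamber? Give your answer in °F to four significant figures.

For a Carnot refrigerator COP_R = T_C/(T_H − T_C), so T_C = COP·T_H/(1 + COP).
With T_H = 294.26 K, T_C = 2.15 × 294.26/3.150 = 200.84 K.
Converting, 200.84 K = -98.15°F.

-98.15 °F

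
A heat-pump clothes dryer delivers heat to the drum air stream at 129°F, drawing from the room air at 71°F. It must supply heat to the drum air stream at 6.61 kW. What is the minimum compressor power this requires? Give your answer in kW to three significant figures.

In absolute terms T_C = 294.82 K and T_H = 327.04 K, so ΔT = 32.22 K.
COP_Carnot = T_H/ΔT = 327.04/32.22 = 10.15.
Ẇ_min = Q̇/COP_Carnot = 6.610/10.15 = 0.6513 kW.

0.651 kW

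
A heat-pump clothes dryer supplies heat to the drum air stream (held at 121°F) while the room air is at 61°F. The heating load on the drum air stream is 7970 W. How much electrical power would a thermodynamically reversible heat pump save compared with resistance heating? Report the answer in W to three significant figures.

7150 W

In absolute terms T_C = 289.26 K and T_H = 322.59 K, so ΔT = 33.33 K.
COP_Carnot = T_H/ΔT = 322.59/33.33 = 9.678.
Resistance heating needs Ẇ_res = Q̇_H = 7970 W; the reversible heat pump needs only Ẇ_hp = Q̇_H/COP = 823.5 W.
Saving = 7970 − 823.5 = 7146 W.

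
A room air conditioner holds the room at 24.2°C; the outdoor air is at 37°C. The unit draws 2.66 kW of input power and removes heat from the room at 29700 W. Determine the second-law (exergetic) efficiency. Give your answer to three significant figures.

0.481

Converting, Q̇_C = 29700 W = 29.70 kW, so COP_actual = Q̇_C/Ẇ = 29.70/2.660 = 11.17.
In absolute terms T_C = 297.35 K and T_H = 310.15 K, so ΔT = 12.80 K.
COP_Carnot = T_C/ΔT = 297.35/12.80 = 23.23.
η_II = COP_actual/COP_Carnot = 11.17/23.23 = 0.4806.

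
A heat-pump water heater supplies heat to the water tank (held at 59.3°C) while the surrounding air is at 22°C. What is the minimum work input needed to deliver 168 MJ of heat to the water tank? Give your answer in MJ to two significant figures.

In absolute terms T_C = 295.15 K and T_H = 332.45 K, so ΔT = 37.30 K.
The reversible limit is COP_HP = T_H/ΔT = 8.913, so W_min = Q_H/COP = Q_H·ΔT/T_H.
W_min = 168.0 × 37.30/332.45 = 18.85 MJ.

19 MJ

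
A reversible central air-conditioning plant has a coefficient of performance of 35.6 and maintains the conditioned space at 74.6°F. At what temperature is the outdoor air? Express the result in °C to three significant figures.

32.0 °C

COP_R = T_C/(T_H − T_C) gives T_H − T_C = T_C/COP.
With T_C = 296.82 K, T_H = 296.82 × (1 + 1/35.6) = 305.15 K.
Converting, 305.15 K = 32.00°C.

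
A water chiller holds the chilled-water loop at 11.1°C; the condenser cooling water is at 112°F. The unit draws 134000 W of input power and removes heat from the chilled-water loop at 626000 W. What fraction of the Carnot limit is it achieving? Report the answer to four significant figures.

COP_actual = Q̇_C/Ẇ = 626000/134000 = 4.672.
In absolute terms T_C = 284.25 K and T_H = 317.59 K, so ΔT = 33.34 K.
COP_Carnot = T_C/ΔT = 284.25/33.34 = 8.525.
η_II = COP_actual/COP_Carnot = 4.672/8.525 = 0.5480.

0.5480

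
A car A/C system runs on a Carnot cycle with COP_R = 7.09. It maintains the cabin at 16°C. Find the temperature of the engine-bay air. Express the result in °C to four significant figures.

56.78 °C

COP_R = T_C/(T_H − T_C) gives T_H − T_C = T_C/COP.
With T_C = 289.15 K, T_H = 289.15 × (1 + 1/7.09) = 329.93 K.
Converting, 329.93 K = 56.78°C.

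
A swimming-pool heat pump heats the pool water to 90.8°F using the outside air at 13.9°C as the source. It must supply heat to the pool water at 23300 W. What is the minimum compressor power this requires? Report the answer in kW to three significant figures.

In absolute terms T_C = 287.05 K and T_H = 305.82 K, so ΔT = 18.77 K.
COP_Carnot = T_H/ΔT = 305.82/18.77 = 16.30.
Ẇ_min = Q̇/COP_Carnot = 23300/16.30 = 1430 W = 1.430 kW.

1.43 kW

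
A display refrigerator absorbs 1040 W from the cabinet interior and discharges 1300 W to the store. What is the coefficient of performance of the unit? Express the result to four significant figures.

The first law gives Q̇_H = Q̇_C + Ẇ, so the three rates are Q̇_C = 1040, Q̇_H = 1300, Ẇ = 260.0 W.
COP_R = Q̇_C/Ẇ = 1040/260.0 = 4.000.

4.000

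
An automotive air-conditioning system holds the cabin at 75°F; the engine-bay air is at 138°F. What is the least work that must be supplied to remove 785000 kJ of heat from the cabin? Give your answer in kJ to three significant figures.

In absolute terms T_C = 297.04 K and T_H = 332.04 K, so ΔT = 35.00 K.
The reversible limit is COP_R = T_C/ΔT = 8.487, so W_min = Q_C/COP = Q_C·ΔT/T_C.
W_min = 785000 × 35.00/297.04 = 92500 kJ.

92500 kJ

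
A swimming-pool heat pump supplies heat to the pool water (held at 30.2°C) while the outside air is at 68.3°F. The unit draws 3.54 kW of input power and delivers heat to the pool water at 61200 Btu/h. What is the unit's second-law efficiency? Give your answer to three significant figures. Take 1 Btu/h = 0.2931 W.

Converting, Q̇_H = 61200 Btu/h = 17.94 kW, so COP_actual = Q̇_H/Ẇ = 17.94/3.540 = 5.067.
In absolute terms T_C = 293.32 K and T_H = 303.35 K, so ΔT = 10.03 K.
COP_Carnot = T_H/ΔT = 303.35/10.03 = 30.23.
η_II = COP_actual/COP_Carnot = 5.067/30.23 = 0.1676.

0.168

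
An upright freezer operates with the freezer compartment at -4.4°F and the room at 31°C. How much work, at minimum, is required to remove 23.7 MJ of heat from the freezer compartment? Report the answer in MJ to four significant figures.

4.800 MJ

In absolute terms T_C = 252.93 K and T_H = 304.15 K, so ΔT = 51.22 K.
The reversible limit is COP_R = T_C/ΔT = 4.938, so W_min = Q_C/COP = Q_C·ΔT/T_C.
W_min = 23.70 × 51.22/252.93 = 4.800 MJ.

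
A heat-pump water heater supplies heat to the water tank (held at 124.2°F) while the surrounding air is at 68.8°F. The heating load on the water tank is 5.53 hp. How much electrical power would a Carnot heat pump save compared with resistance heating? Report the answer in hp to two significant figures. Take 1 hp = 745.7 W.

In absolute terms T_C = 293.59 K and T_H = 324.37 K, so ΔT = 30.78 K.
COP_Carnot = T_H/ΔT = 324.37/30.78 = 10.54.
Resistance heating needs Ẇ_res = Q̇_H = 5.530 hp; the reversible heat pump needs only Ẇ_hp = Q̇_H/COP = 0.5247 hp.
Saving = 5.530 − 0.5247 = 5.005 hp.

5.0 hp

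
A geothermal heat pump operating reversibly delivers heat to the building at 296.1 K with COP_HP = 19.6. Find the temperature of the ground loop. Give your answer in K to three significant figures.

COP_HP = T_H/(T_H − T_C) gives T_H − T_C = T_H/COP.
With T_H = 296.10 K, T_C = 296.10 × (1 − 1/19.6) = 280.99 K.

281 K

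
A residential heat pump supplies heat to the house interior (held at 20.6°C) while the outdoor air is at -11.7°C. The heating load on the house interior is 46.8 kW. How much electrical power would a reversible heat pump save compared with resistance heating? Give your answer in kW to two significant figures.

In absolute terms T_C = 261.45 K and T_H = 293.75 K, so ΔT = 32.30 K.
COP_Carnot = T_H/ΔT = 293.75/32.30 = 9.094.
Resistance heating needs Ẇ_res = Q̇_H = 46.80 kW; the reversible heat pump needs only Ẇ_hp = Q̇_H/COP = 5.146 kW.
Saving = 46.80 − 5.146 = 41.65 kW.

42 kW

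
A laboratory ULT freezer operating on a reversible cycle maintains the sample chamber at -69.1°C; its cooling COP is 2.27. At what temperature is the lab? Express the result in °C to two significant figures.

21 °C

COP_R = T_C/(T_H − T_C) gives T_H − T_C = T_C/COP.
With T_C = 204.05 K, T_H = 204.05 × (1 + 1/2.27) = 293.94 K.
Converting, 293.94 K = 20.79°C.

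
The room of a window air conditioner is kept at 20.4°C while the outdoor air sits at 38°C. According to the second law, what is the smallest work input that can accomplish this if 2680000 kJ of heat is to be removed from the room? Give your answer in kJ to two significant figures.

In absolute terms T_C = 293.55 K and T_H = 311.15 K, so ΔT = 17.60 K.
The reversible limit is COP_R = T_C/ΔT = 16.68, so W_min = Q_C/COP = Q_C·ΔT/T_C.
W_min = 2680000 × 17.60/293.55 = 160700 kJ.

160000 kJ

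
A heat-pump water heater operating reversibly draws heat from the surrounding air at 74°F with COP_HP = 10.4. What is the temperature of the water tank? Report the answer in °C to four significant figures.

54.87 °C

COP_HP = T_H/(T_H − T_C) rearranges to T_H = COP·T_C/(COP − 1).
With T_C = 296.48 K, T_H = 10.4 × 296.48/9.400 = 328.02 K.
Converting, 328.02 K = 54.87°C.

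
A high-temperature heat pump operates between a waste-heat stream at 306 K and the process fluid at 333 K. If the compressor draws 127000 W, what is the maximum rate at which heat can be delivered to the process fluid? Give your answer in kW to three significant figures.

The reservoir spacing is ΔT = 333 − 306 = 27.00 K.
COP_Carnot = T_H/ΔT = 333.00/27.00 = 12.33.
Q̇_max = COP_Carnot × Ẇ = 12.33 × 127000 W = 1566000 W = 1566 kW.

1570 kW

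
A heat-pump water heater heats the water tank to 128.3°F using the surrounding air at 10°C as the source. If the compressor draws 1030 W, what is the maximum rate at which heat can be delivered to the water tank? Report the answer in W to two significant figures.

In absolute terms T_C = 283.15 K and T_H = 326.65 K, so ΔT = 43.50 K.
COP_Carnot = T_H/ΔT = 326.65/43.50 = 7.509.
Q̇_max = COP_Carnot × Ẇ = 7.509 × 1030 W = 7734 W.

7700 W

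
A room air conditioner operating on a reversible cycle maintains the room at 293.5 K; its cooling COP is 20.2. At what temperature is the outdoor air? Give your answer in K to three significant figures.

COP_R = T_C/(T_H − T_C) gives T_H − T_C = T_C/COP.
With T_C = 293.50 K, T_H = 293.50 × (1 + 1/20.2) = 308.03 K.

308 K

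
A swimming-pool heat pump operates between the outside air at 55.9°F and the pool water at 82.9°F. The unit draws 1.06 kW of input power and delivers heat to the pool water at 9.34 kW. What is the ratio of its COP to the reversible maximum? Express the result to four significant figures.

0.4385

COP_actual = Q̇_H/Ẇ = 9.340/1.060 = 8.811.
In absolute terms T_C = 286.43 K and T_H = 301.43 K, so ΔT = 15.00 K.
COP_Carnot = T_H/ΔT = 301.43/15.00 = 20.10.
η_II = COP_actual/COP_Carnot = 8.811/20.10 = 0.4385.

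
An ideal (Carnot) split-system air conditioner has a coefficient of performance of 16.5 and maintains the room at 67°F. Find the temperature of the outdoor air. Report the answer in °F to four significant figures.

COP_R = T_C/(T_H − T_C) gives T_H − T_C = T_C/COP.
With T_C = 292.59 K, T_H = 292.59 × (1 + 1/16.5) = 310.33 K.
Converting, 310.33 K = 98.92°F.

98.92 °F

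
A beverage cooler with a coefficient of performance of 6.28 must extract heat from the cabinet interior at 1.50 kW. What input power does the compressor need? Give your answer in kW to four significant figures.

Ẇ = Q̇_C/COP = 1.500/6.28 = 0.2389 kW.

0.2389 kW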